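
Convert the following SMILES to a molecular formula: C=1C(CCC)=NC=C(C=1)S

Heavy atoms from the SMILES: 8 C, 1 N, 1 S.
Implicit hydrogens by atom environment:
  3 × C (aromatic): 1 H each → 3
  2 × C: 2 H each → 4
  2 × C (aromatic): no H
  1 × C: 3 H
  1 × N (aromatic): no H
  1 × S: 1 H
  Total hydrogens = 11.
Molecular formula: C8H11NS

C8H11NS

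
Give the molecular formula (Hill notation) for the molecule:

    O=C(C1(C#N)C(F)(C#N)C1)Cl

C6H2ClFN2O

Heavy atoms from the SMILES: 6 C, 1 Cl, 1 F, 2 N, 1 O.
Implicit hydrogens by atom environment:
  5 × C: no H
  2 × N: no H
  1 × C: 2 H
  1 × Cl: no H
  1 × F: no H
  1 × O: no H
  Total hydrogens = 2.
Molecular formula: C6H2ClFN2O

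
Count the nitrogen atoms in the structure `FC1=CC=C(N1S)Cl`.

1

The symbol for nitrogen appears 1 time in the SMILES.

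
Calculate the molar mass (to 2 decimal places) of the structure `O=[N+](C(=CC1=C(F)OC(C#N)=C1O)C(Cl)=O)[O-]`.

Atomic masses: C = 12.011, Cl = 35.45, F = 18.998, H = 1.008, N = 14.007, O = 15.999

260.56

Molecular formula: C8H2ClFN2O5.
M = 8×12.011 + 1×35.45 + 1×18.998 + 2×1.008 + 2×14.007 + 5×15.999 = 260.56 g/mol.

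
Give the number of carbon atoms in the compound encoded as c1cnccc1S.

5

The symbol for carbon appears 5 times in the SMILES. Lowercase c denotes aromatic carbon and counts toward C.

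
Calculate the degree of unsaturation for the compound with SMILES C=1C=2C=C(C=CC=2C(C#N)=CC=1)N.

Molecular formula from the SMILES: C11H8N2.
DoU = (2C + 2 + N − H − X)/2 = (2·11 + 2 + 2 − 8 − 0)/2 = 18/2 = 9.
(Structurally: 2 ring(s) + 7 π bond(s) = 9.)

9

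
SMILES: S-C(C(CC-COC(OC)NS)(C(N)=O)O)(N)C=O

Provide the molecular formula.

Heavy atoms from the SMILES: 9 C, 3 N, 5 O, 2 S.
Implicit hydrogens by atom environment:
  4 × O: no H
  3 × C: 2 H each → 6
  3 × C: no H
  2 × C: 1 H each → 2
  2 × N: 2 H each → 4
  2 × S: 1 H each → 2
  1 × C: 3 H
  1 × N: 1 H
  1 × O: 1 H
  Total hydrogens = 19.
Molecular formula: C9H19N3O5S2

C9H19N3O5S2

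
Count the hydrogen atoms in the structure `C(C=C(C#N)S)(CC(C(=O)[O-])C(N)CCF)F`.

13

Hydrogens are implicit in SMILES; fill each atom to its normal valence:
  4 × C: 1 H each → 4
  3 × C: 2 H each → 6
  3 × C: no H
  2 × F: no H
  1 × N: 2 H
  1 × N: no H
  1 × O: no H
  1 × O (charge -1): no H
  1 × S: 1 H
  Total hydrogens = 13.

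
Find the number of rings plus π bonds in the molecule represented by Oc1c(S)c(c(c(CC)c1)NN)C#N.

6

Molecular formula from the SMILES: C9H11N3OS.
DoU = (2C + 2 + N − H − X)/2 = (2·9 + 2 + 3 − 11 − 0)/2 = 12/2 = 6.
(Structurally: 1 ring(s) + 5 π bond(s) = 6.)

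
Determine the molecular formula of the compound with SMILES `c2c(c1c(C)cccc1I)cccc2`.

Heavy atoms from the SMILES: 13 C, 1 I.
Implicit hydrogens by atom environment:
  8 × C (aromatic): 1 H each → 8
  4 × C (aromatic): no H
  1 × C: 3 H
  1 × I: no H
  Total hydrogens = 11.
Molecular formula: C13H11I

C13H11I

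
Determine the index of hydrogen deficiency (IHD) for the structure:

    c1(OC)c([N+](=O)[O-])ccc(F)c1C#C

7

Molecular formula from the SMILES: C9H6FNO3.
DoU = (2C + 2 + N − H − X)/2 = (2·9 + 2 + 1 − 6 − 1)/2 = 14/2 = 7.
(Structurally: 1 ring(s) + 6 π bond(s) = 7.)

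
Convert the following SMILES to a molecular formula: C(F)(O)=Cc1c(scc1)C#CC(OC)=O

Heavy atoms from the SMILES: 10 C, 1 F, 3 O, 1 S.
Implicit hydrogens by atom environment:
  4 × C: no H
  2 × C (aromatic): 1 H each → 2
  2 × C (aromatic): no H
  2 × O: no H
  1 × C: 3 H
  1 × C: 1 H
  1 × F: no H
  1 × O: 1 H
  1 × S (aromatic): no H
  Total hydrogens = 7.
Molecular formula: C10H7FO3S

C10H7FO3S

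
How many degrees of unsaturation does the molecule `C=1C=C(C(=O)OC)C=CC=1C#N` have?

Molecular formula from the SMILES: C9H7NO2.
DoU = (2C + 2 + N − H − X)/2 = (2·9 + 2 + 1 − 7 − 0)/2 = 14/2 = 7.
(Structurally: 1 ring(s) + 6 π bond(s) = 7.)

7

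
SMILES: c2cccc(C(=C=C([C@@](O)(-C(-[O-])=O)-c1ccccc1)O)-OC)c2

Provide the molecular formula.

C18H15O5-

Heavy atoms from the SMILES: 18 C, 5 O.
Implicit hydrogens by atom environment:
  10 × C (aromatic): 1 H each → 10
  5 × C: no H
  2 × C (aromatic): no H
  2 × O: 1 H each → 2
  2 × O: no H
  1 × C: 3 H
  1 × O (charge -1): no H
  Total hydrogens = 15.
Net charge -1.
Molecular formula: C18H15O5-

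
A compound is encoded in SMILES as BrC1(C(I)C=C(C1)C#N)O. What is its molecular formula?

C6H5BrINO

Heavy atoms from the SMILES: 1 Br, 6 C, 1 I, 1 N, 1 O.
Implicit hydrogens by atom environment:
  3 × C: no H
  2 × C: 1 H each → 2
  1 × Br: no H
  1 × C: 2 H
  1 × I: no H
  1 × N: no H
  1 × O: 1 H
  Total hydrogens = 5.
Molecular formula: C6H5BrINO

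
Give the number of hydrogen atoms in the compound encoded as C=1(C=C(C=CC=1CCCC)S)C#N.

Hydrogens are implicit in SMILES; fill each atom to its normal valence:
  3 × C: 2 H each → 6
  3 × C (aromatic): 1 H each → 3
  3 × C (aromatic): no H
  1 × C: 3 H
  1 × C: no H
  1 × N: no H
  1 × S: 1 H
  Total hydrogens = 13.

13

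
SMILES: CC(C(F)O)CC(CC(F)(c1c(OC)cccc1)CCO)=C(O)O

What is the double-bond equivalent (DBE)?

5

Molecular formula from the SMILES: C17H24F2O5.
DoU = (2C + 2 + N − H − X)/2 = (2·17 + 2 + 0 − 24 − 2)/2 = 10/2 = 5.
(Structurally: 1 ring(s) + 4 π bond(s) = 5.)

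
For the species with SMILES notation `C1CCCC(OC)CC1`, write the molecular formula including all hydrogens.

Heavy atoms from the SMILES: 8 C, 1 O.
Implicit hydrogens by atom environment:
  6 × C: 2 H each → 12
  1 × C: 3 H
  1 × C: 1 H
  1 × O: no H
  Total hydrogens = 16.
Molecular formula: C8H16O

C8H16O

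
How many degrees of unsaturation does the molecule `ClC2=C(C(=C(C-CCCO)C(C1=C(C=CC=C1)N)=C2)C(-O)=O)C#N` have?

11

Molecular formula from the SMILES: C18H17ClN2O3.
DoU = (2C + 2 + N − H − X)/2 = (2·18 + 2 + 2 − 17 − 1)/2 = 22/2 = 11.
(Structurally: 2 ring(s) + 9 π bond(s) = 11.)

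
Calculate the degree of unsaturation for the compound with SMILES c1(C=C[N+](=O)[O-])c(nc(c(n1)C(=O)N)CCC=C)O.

8

Molecular formula from the SMILES: C11H12N4O4.
DoU = (2C + 2 + N − H − X)/2 = (2·11 + 2 + 4 − 12 − 0)/2 = 16/2 = 8.
(Structurally: 1 ring(s) + 7 π bond(s) = 8.)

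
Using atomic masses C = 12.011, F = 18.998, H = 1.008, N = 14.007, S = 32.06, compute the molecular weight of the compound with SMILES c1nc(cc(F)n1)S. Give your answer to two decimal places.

Molecular formula: C4H3FN2S.
M = 4×12.011 + 1×18.998 + 3×1.008 + 2×14.007 + 1×32.06 = 130.14 g/mol.

130.14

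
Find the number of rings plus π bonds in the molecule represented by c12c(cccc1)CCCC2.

Molecular formula from the SMILES: C10H12.
DoU = (2C + 2 + N − H − X)/2 = (2·10 + 2 + 0 − 12 − 0)/2 = 10/2 = 5.
(Structurally: 2 ring(s) + 3 π bond(s) = 5.)

5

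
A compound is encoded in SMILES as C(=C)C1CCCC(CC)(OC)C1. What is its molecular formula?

Heavy atoms from the SMILES: 11 C, 1 O.
Implicit hydrogens by atom environment:
  6 × C: 2 H each → 12
  2 × C: 3 H each → 6
  2 × C: 1 H each → 2
  1 × C: no H
  1 × O: no H
  Total hydrogens = 20.
Molecular formula: C11H20O

C11H20O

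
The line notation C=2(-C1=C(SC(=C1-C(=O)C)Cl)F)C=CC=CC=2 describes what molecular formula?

Heavy atoms from the SMILES: 12 C, 1 Cl, 1 F, 1 O, 1 S.
Implicit hydrogens by atom environment:
  5 × C (aromatic): 1 H each → 5
  5 × C (aromatic): no H
  1 × C: 3 H
  1 × C: no H
  1 × Cl: no H
  1 × F: no H
  1 × O: no H
  1 × S (aromatic): no H
  Total hydrogens = 8.
Molecular formula: C12H8ClFOS

C12H8ClFOS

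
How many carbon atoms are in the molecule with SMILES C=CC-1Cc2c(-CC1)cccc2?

The symbol for carbon appears 12 times in the SMILES. Lowercase c denotes aromatic carbon and counts toward C.

12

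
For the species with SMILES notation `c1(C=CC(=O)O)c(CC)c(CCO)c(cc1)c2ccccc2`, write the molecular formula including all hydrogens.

Heavy atoms from the SMILES: 19 C, 3 O.
Implicit hydrogens by atom environment:
  7 × C (aromatic): 1 H each → 7
  5 × C (aromatic): no H
  3 × C: 2 H each → 6
  2 × C: 1 H each → 2
  2 × O: 1 H each → 2
  1 × C: 3 H
  1 × C: no H
  1 × O: no H
  Total hydrogens = 20.
Molecular formula: C19H20O3

C19H20O3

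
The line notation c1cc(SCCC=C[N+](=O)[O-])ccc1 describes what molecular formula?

C10H11NO2S

Heavy atoms from the SMILES: 10 C, 1 N, 2 O, 1 S.
Implicit hydrogens by atom environment:
  5 × C (aromatic): 1 H each → 5
  2 × C: 2 H each → 4
  2 × C: 1 H each → 2
  1 × C (aromatic): no H
  1 × N (charge +1): no H
  1 × O: no H
  1 × O (charge -1): no H
  1 × S: no H
  Total hydrogens = 11.
Molecular formula: C10H11NO2S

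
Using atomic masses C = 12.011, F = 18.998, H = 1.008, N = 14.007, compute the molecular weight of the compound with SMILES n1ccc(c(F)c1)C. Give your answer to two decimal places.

111.12

Molecular formula: C6H6FN.
M = 6×12.011 + 1×18.998 + 6×1.008 + 1×14.007 = 111.12 g/mol.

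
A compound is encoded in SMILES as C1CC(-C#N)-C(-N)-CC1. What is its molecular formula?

Heavy atoms from the SMILES: 7 C, 2 N.
Implicit hydrogens by atom environment:
  4 × C: 2 H each → 8
  2 × C: 1 H each → 2
  1 × C: no H
  1 × N: 2 H
  1 × N: no H
  Total hydrogens = 12.
Molecular formula: C7H12N2

C7H12N2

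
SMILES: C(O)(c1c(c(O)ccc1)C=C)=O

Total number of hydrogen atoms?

8

Hydrogens are implicit in SMILES; fill each atom to its normal valence:
  3 × C (aromatic): 1 H each → 3
  3 × C (aromatic): no H
  2 × O: 1 H each → 2
  1 × C: 2 H
  1 × C: 1 H
  1 × C: no H
  1 × O: no H
  Total hydrogens = 8.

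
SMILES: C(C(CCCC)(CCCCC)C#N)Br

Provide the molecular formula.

Heavy atoms from the SMILES: 1 Br, 12 C, 1 N.
Implicit hydrogens by atom environment:
  8 × C: 2 H each → 16
  2 × C: 3 H each → 6
  2 × C: no H
  1 × Br: no H
  1 × N: no H
  Total hydrogens = 22.
Molecular formula: C12H22BrN

C12H22BrN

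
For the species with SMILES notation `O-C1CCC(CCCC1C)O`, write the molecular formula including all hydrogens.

C9H18O2

Heavy atoms from the SMILES: 9 C, 2 O.
Implicit hydrogens by atom environment:
  5 × C: 2 H each → 10
  3 × C: 1 H each → 3
  2 × O: 1 H each → 2
  1 × C: 3 H
  Total hydrogens = 18.
Molecular formula: C9H18O2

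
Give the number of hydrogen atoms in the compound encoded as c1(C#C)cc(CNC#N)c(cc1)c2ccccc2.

Hydrogens are implicit in SMILES; fill each atom to its normal valence:
  8 × C (aromatic): 1 H each → 8
  4 × C (aromatic): no H
  2 × C: no H
  1 × C: 2 H
  1 × C: 1 H
  1 × N: 1 H
  1 × N: no H
  Total hydrogens = 12.

12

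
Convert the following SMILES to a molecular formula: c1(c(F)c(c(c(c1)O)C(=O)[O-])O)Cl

C7H3ClFO4-

Heavy atoms from the SMILES: 7 C, 1 Cl, 1 F, 4 O.
Implicit hydrogens by atom environment:
  5 × C (aromatic): no H
  2 × O: 1 H each → 2
  1 × C (aromatic): 1 H
  1 × C: no H
  1 × Cl: no H
  1 × F: no H
  1 × O: no H
  1 × O (charge -1): no H
  Total hydrogens = 3.
Net charge -1.
Molecular formula: C7H3ClFO4-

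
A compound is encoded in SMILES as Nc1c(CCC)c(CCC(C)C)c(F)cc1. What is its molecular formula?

Heavy atoms from the SMILES: 14 C, 1 F, 1 N.
Implicit hydrogens by atom environment:
  4 × C: 2 H each → 8
  4 × C (aromatic): no H
  3 × C: 3 H each → 9
  2 × C (aromatic): 1 H each → 2
  1 × C: 1 H
  1 × F: no H
  1 × N: 2 H
  Total hydrogens = 22.
Molecular formula: C14H22FN

C14H22FN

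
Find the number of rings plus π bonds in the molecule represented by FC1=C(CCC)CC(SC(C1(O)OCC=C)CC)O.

Molecular formula from the SMILES: C14H23FO3S.
DoU = (2C + 2 + N − H − X)/2 = (2·14 + 2 + 0 − 23 − 1)/2 = 6/2 = 3.
(Structurally: 1 ring(s) + 2 π bond(s) = 3.)

3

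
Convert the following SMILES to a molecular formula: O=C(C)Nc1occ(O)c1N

C6H8N2O3

Heavy atoms from the SMILES: 6 C, 2 N, 3 O.
Implicit hydrogens by atom environment:
  3 × C (aromatic): no H
  1 × C: 3 H
  1 × C (aromatic): 1 H
  1 × C: no H
  1 × N: 2 H
  1 × N: 1 H
  1 × O: 1 H
  1 × O (aromatic): no H
  1 × O: no H
  Total hydrogens = 8.
Molecular formula: C6H8N2O3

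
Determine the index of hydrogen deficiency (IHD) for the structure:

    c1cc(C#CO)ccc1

Molecular formula from the SMILES: C8H6O.
DoU = (2C + 2 + N − H − X)/2 = (2·8 + 2 + 0 − 6 − 0)/2 = 12/2 = 6.
(Structurally: 1 ring(s) + 5 π bond(s) = 6.)

6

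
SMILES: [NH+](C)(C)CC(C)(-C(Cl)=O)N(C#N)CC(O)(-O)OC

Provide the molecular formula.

Heavy atoms from the SMILES: 10 C, 1 Cl, 3 N, 4 O.
Implicit hydrogens by atom environment:
  4 × C: 3 H each → 12
  4 × C: no H
  2 × C: 2 H each → 4
  2 × N: no H
  2 × O: 1 H each → 2
  2 × O: no H
  1 × Cl: no H
  1 × N (charge +1): 1 H
  Total hydrogens = 19.
Net charge +1.
Molecular formula: C10H19ClN3O4+

C10H19ClN3O4+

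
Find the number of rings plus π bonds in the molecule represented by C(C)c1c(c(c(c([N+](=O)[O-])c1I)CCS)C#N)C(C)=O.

8

Molecular formula from the SMILES: C13H13IN2O3S.
DoU = (2C + 2 + N − H − X)/2 = (2·13 + 2 + 2 − 13 − 1)/2 = 16/2 = 8.
(Structurally: 1 ring(s) + 7 π bond(s) = 8.)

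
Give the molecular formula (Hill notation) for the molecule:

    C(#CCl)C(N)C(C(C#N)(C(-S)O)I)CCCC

C11H16ClIN2OS

Heavy atoms from the SMILES: 11 C, 1 Cl, 1 I, 2 N, 1 O, 1 S.
Implicit hydrogens by atom environment:
  4 × C: no H
  3 × C: 2 H each → 6
  3 × C: 1 H each → 3
  1 × C: 3 H
  1 × Cl: no H
  1 × I: no H
  1 × N: 2 H
  1 × N: no H
  1 × O: 1 H
  1 × S: 1 H
  Total hydrogens = 16.
Molecular formula: C11H16ClIN2OS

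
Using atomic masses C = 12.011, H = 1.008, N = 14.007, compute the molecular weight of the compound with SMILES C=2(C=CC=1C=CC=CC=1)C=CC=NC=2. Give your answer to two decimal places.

Molecular formula: C13H11N.
M = 13×12.011 + 11×1.008 + 1×14.007 = 181.24 g/mol.

181.24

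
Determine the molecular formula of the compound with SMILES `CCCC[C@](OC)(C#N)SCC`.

Heavy atoms from the SMILES: 9 C, 1 N, 1 O, 1 S.
Implicit hydrogens by atom environment:
  4 × C: 2 H each → 8
  3 × C: 3 H each → 9
  2 × C: no H
  1 × N: no H
  1 × O: no H
  1 × S: no H
  Total hydrogens = 17.
Molecular formula: C9H17NOS

C9H17NOS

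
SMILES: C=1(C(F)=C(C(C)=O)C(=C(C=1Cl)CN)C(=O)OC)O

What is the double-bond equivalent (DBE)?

6

Molecular formula from the SMILES: C11H11ClFNO4.
DoU = (2C + 2 + N − H − X)/2 = (2·11 + 2 + 1 − 11 − 2)/2 = 12/2 = 6.
(Structurally: 1 ring(s) + 5 π bond(s) = 6.)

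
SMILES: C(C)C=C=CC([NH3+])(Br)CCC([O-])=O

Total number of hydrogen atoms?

14

Hydrogens are implicit in SMILES; fill each atom to its normal valence:
  3 × C: 2 H each → 6
  3 × C: no H
  2 × C: 1 H each → 2
  1 × Br: no H
  1 × C: 3 H
  1 × N (charge +1): 3 H
  1 × O: no H
  1 × O (charge -1): no H
  Total hydrogens = 14.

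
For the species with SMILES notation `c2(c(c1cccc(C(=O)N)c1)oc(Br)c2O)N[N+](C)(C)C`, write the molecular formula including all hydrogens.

C14H17BrN3O3+

Heavy atoms from the SMILES: 1 Br, 14 C, 3 N, 3 O.
Implicit hydrogens by atom environment:
  6 × C (aromatic): no H
  4 × C (aromatic): 1 H each → 4
  3 × C: 3 H each → 9
  1 × Br: no H
  1 × C: no H
  1 × N: 2 H
  1 × N: 1 H
  1 × N (charge +1): no H
  1 × O: 1 H
  1 × O (aromatic): no H
  1 × O: no H
  Total hydrogens = 17.
Net charge +1.
Molecular formula: C14H17BrN3O3+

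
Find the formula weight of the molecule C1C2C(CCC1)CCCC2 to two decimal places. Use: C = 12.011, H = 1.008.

138.25

Molecular formula: C10H18.
M = 10×12.011 + 18×1.008 = 138.25 g/mol.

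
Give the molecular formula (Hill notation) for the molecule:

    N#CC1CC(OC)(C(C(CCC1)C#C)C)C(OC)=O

C15H21NO3

Heavy atoms from the SMILES: 15 C, 1 N, 3 O.
Implicit hydrogens by atom environment:
  4 × C: 2 H each → 8
  4 × C: 1 H each → 4
  4 × C: no H
  3 × C: 3 H each → 9
  3 × O: no H
  1 × N: no H
  Total hydrogens = 21.
Molecular formula: C15H21NO3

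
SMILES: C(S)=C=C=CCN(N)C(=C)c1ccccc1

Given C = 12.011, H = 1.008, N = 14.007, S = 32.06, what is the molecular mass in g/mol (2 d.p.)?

230.33

Molecular formula: C13H14N2S.
M = 13×12.011 + 14×1.008 + 2×14.007 + 1×32.06 = 230.33 g/mol.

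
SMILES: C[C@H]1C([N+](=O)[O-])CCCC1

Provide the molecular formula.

Heavy atoms from the SMILES: 7 C, 1 N, 2 O.
Implicit hydrogens by atom environment:
  4 × C: 2 H each → 8
  2 × C: 1 H each → 2
  1 × C: 3 H
  1 × N (charge +1): no H
  1 × O: no H
  1 × O (charge -1): no H
  Total hydrogens = 13.
Molecular formula: C7H13NO2

C7H13NO2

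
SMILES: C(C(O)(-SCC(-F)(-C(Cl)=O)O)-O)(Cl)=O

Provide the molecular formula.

Heavy atoms from the SMILES: 5 C, 2 Cl, 1 F, 5 O, 1 S.
Implicit hydrogens by atom environment:
  4 × C: no H
  3 × O: 1 H each → 3
  2 × Cl: no H
  2 × O: no H
  1 × C: 2 H
  1 × F: no H
  1 × S: no H
  Total hydrogens = 5.
Molecular formula: C5H5Cl2FO5S

C5H5Cl2FO5S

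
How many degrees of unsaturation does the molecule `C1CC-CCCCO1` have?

Molecular formula from the SMILES: C7H14O.
DoU = (2C + 2 + N − H − X)/2 = (2·7 + 2 + 0 − 14 − 0)/2 = 2/2 = 1.
(Structurally: 1 ring(s) + 0 π bond(s) = 1.)

1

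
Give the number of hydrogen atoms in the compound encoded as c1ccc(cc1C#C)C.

Hydrogens are implicit in SMILES; fill each atom to its normal valence:
  4 × C (aromatic): 1 H each → 4
  2 × C (aromatic): no H
  1 × C: 3 H
  1 × C: 1 H
  1 × C: no H
  Total hydrogens = 8.

8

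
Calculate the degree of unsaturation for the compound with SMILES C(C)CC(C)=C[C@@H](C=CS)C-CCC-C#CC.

Molecular formula from the SMILES: C16H26S.
DoU = (2C + 2 + N − H − X)/2 = (2·16 + 2 + 0 − 26 − 0)/2 = 8/2 = 4.
(Structurally: 0 ring(s) + 4 π bond(s) = 4.)

4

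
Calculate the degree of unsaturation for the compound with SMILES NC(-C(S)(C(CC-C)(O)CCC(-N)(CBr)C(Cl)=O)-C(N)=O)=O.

3

Molecular formula from the SMILES: C12H21BrClN3O4S.
DoU = (2C + 2 + N − H − X)/2 = (2·12 + 2 + 3 − 21 − 2)/2 = 6/2 = 3.
(Structurally: 0 ring(s) + 3 π bond(s) = 3.)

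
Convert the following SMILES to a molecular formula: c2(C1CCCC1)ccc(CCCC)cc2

Heavy atoms from the SMILES: 15 C.
Implicit hydrogens by atom environment:
  7 × C: 2 H each → 14
  4 × C (aromatic): 1 H each → 4
  2 × C (aromatic): no H
  1 × C: 3 H
  1 × C: 1 H
  Total hydrogens = 22.
Molecular formula: C15H22

C15H22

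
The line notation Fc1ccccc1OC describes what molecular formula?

C7H7FO

Heavy atoms from the SMILES: 7 C, 1 F, 1 O.
Implicit hydrogens by atom environment:
  4 × C (aromatic): 1 H each → 4
  2 × C (aromatic): no H
  1 × C: 3 H
  1 × F: no H
  1 × O: no H
  Total hydrogens = 7.
Molecular formula: C7H7FO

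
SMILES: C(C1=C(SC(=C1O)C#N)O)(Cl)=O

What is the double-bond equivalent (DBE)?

Molecular formula from the SMILES: C6H2ClNO3S.
DoU = (2C + 2 + N − H − X)/2 = (2·6 + 2 + 1 − 2 − 1)/2 = 12/2 = 6.
(Structurally: 1 ring(s) + 5 π bond(s) = 6.)

6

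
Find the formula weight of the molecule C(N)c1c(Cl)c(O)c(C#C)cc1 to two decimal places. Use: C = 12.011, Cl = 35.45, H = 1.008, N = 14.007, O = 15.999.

Molecular formula: C9H8ClNO.
M = 9×12.011 + 1×35.45 + 8×1.008 + 1×14.007 + 1×15.999 = 181.62 g/mol.

181.62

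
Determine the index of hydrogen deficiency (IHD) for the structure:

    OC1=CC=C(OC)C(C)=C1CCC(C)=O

5

Molecular formula from the SMILES: C12H16O3.
DoU = (2C + 2 + N − H − X)/2 = (2·12 + 2 + 0 − 16 − 0)/2 = 10/2 = 5.
(Structurally: 1 ring(s) + 4 π bond(s) = 5.)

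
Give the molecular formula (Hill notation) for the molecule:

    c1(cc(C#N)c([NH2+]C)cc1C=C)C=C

C12H13N2+

Heavy atoms from the SMILES: 12 C, 2 N.
Implicit hydrogens by atom environment:
  4 × C (aromatic): no H
  2 × C: 2 H each → 4
  2 × C (aromatic): 1 H each → 2
  2 × C: 1 H each → 2
  1 × C: 3 H
  1 × C: no H
  1 × N (charge +1): 2 H
  1 × N: no H
  Total hydrogens = 13.
Net charge +1.
Molecular formula: C12H13N2+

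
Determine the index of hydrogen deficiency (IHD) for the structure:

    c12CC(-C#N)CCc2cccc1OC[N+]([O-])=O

8

Molecular formula from the SMILES: C12H12N2O3.
DoU = (2C + 2 + N − H − X)/2 = (2·12 + 2 + 2 − 12 − 0)/2 = 16/2 = 8.
(Structurally: 2 ring(s) + 6 π bond(s) = 8.)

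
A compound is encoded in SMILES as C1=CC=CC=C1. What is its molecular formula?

Heavy atoms from the SMILES: 6 C.
Implicit hydrogens by atom environment:
  6 × C (aromatic): 1 H each → 6
  Total hydrogens = 6.
Molecular formula: C6H6

C6H6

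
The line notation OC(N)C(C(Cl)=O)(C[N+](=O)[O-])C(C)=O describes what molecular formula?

Heavy atoms from the SMILES: 6 C, 1 Cl, 2 N, 5 O.
Implicit hydrogens by atom environment:
  3 × C: no H
  3 × O: no H
  1 × C: 3 H
  1 × C: 2 H
  1 × C: 1 H
  1 × Cl: no H
  1 × N: 2 H
  1 × N (charge +1): no H
  1 × O: 1 H
  1 × O (charge -1): no H
  Total hydrogens = 9.
Molecular formula: C6H9ClN2O5

C6H9ClN2O5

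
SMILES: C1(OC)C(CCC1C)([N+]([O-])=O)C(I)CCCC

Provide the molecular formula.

Heavy atoms from the SMILES: 12 C, 1 I, 1 N, 3 O.
Implicit hydrogens by atom environment:
  5 × C: 2 H each → 10
  3 × C: 3 H each → 9
  3 × C: 1 H each → 3
  2 × O: no H
  1 × C: no H
  1 × I: no H
  1 × N (charge +1): no H
  1 × O (charge -1): no H
  Total hydrogens = 22.
Molecular formula: C12H22INO3

C12H22INO3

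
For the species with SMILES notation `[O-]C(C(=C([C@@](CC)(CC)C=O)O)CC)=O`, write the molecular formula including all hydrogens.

Heavy atoms from the SMILES: 11 C, 4 O.
Implicit hydrogens by atom environment:
  4 × C: no H
  3 × C: 3 H each → 9
  3 × C: 2 H each → 6
  2 × O: no H
  1 × C: 1 H
  1 × O: 1 H
  1 × O (charge -1): no H
  Total hydrogens = 17.
Net charge -1.
Molecular formula: C11H17O4-

C11H17O4-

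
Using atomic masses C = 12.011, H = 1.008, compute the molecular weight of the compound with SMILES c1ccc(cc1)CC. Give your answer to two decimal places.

106.17

Molecular formula: C8H10.
M = 8×12.011 + 10×1.008 = 106.17 g/mol.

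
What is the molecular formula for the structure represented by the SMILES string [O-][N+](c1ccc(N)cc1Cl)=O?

C6H5ClN2O2

Heavy atoms from the SMILES: 6 C, 1 Cl, 2 N, 2 O.
Implicit hydrogens by atom environment:
  3 × C (aromatic): 1 H each → 3
  3 × C (aromatic): no H
  1 × Cl: no H
  1 × N: 2 H
  1 × N (charge +1): no H
  1 × O: no H
  1 × O (charge -1): no H
  Total hydrogens = 5.
Molecular formula: C6H5ClN2O2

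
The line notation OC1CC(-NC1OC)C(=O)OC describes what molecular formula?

C7H13NO4

Heavy atoms from the SMILES: 7 C, 1 N, 4 O.
Implicit hydrogens by atom environment:
  3 × C: 1 H each → 3
  3 × O: no H
  2 × C: 3 H each → 6
  1 × C: 2 H
  1 × C: no H
  1 × N: 1 H
  1 × O: 1 H
  Total hydrogens = 13.
Molecular formula: C7H13NO4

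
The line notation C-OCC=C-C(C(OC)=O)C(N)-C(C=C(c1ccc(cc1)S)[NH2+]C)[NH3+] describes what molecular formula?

[C18H29N3O3S]2+

Heavy atoms from the SMILES: 18 C, 3 N, 3 O, 1 S.
Implicit hydrogens by atom environment:
  6 × C: 1 H each → 6
  4 × C (aromatic): 1 H each → 4
  3 × C: 3 H each → 9
  3 × O: no H
  2 × C: no H
  2 × C (aromatic): no H
  1 × C: 2 H
  1 × N (charge +1): 3 H
  1 × N (charge +1): 2 H
  1 × N: 2 H
  1 × S: 1 H
  Total hydrogens = 29.
Net charge +2.
Molecular formula: [C18H29N3O3S]2+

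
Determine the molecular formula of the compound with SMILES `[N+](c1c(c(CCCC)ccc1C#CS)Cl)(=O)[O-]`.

C12H12ClNO2S

Heavy atoms from the SMILES: 12 C, 1 Cl, 1 N, 2 O, 1 S.
Implicit hydrogens by atom environment:
  4 × C (aromatic): no H
  3 × C: 2 H each → 6
  2 × C (aromatic): 1 H each → 2
  2 × C: no H
  1 × C: 3 H
  1 × Cl: no H
  1 × N (charge +1): no H
  1 × O: no H
  1 × O (charge -1): no H
  1 × S: 1 H
  Total hydrogens = 12.
Molecular formula: C12H12ClNO2S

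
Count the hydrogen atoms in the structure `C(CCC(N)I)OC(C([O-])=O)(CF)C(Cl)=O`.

11

Hydrogens are implicit in SMILES; fill each atom to its normal valence:
  4 × C: 2 H each → 8
  3 × C: no H
  3 × O: no H
  1 × C: 1 H
  1 × Cl: no H
  1 × F: no H
  1 × I: no H
  1 × N: 2 H
  1 × O (charge -1): no H
  Total hydrogens = 11.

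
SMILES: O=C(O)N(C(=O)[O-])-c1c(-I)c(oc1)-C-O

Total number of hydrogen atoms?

5

Hydrogens are implicit in SMILES; fill each atom to its normal valence:
  3 × C (aromatic): no H
  2 × C: no H
  2 × O: 1 H each → 2
  2 × O: no H
  1 × C: 2 H
  1 × C (aromatic): 1 H
  1 × I: no H
  1 × N: no H
  1 × O (aromatic): no H
  1 × O (charge -1): no H
  Total hydrogens = 5.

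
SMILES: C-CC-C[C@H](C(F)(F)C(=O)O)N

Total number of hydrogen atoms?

13

Hydrogens are implicit in SMILES; fill each atom to its normal valence:
  3 × C: 2 H each → 6
  2 × C: no H
  2 × F: no H
  1 × C: 3 H
  1 × C: 1 H
  1 × N: 2 H
  1 × O: 1 H
  1 × O: no H
  Total hydrogens = 13.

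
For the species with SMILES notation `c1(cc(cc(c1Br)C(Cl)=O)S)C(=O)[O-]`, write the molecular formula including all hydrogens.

C8H3BrClO3S-

Heavy atoms from the SMILES: 1 Br, 8 C, 1 Cl, 3 O, 1 S.
Implicit hydrogens by atom environment:
  4 × C (aromatic): no H
  2 × C (aromatic): 1 H each → 2
  2 × C: no H
  2 × O: no H
  1 × Br: no H
  1 × Cl: no H
  1 × O (charge -1): no H
  1 × S: 1 H
  Total hydrogens = 3.
Net charge -1.
Molecular formula: C8H3BrClO3S-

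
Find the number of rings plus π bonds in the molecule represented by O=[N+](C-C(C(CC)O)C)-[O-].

Molecular formula from the SMILES: C6H13NO3.
DoU = (2C + 2 + N − H − X)/2 = (2·6 + 2 + 1 − 13 − 0)/2 = 2/2 = 1.
(Structurally: 0 ring(s) + 1 π bond(s) = 1.)

1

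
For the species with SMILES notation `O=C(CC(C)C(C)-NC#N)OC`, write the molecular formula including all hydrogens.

C8H14N2O2

Heavy atoms from the SMILES: 8 C, 2 N, 2 O.
Implicit hydrogens by atom environment:
  3 × C: 3 H each → 9
  2 × C: 1 H each → 2
  2 × C: no H
  2 × O: no H
  1 × C: 2 H
  1 × N: 1 H
  1 × N: no H
  Total hydrogens = 14.
Molecular formula: C8H14N2O2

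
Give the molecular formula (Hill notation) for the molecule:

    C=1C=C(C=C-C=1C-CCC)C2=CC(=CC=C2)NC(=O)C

Heavy atoms from the SMILES: 18 C, 1 N, 1 O.
Implicit hydrogens by atom environment:
  8 × C (aromatic): 1 H each → 8
  4 × C (aromatic): no H
  3 × C: 2 H each → 6
  2 × C: 3 H each → 6
  1 × C: no H
  1 × N: 1 H
  1 × O: no H
  Total hydrogens = 21.
Molecular formula: C18H21NO

C18H21NO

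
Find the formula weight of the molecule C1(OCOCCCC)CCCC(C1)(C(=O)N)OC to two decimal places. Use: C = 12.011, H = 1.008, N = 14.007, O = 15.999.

259.35

Molecular formula: C13H25NO4.
M = 13×12.011 + 25×1.008 + 1×14.007 + 4×15.999 = 259.35 g/mol.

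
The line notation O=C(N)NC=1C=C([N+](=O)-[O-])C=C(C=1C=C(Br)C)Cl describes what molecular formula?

C10H9BrClN3O3

Heavy atoms from the SMILES: 1 Br, 10 C, 1 Cl, 3 N, 3 O.
Implicit hydrogens by atom environment:
  4 × C (aromatic): no H
  2 × C (aromatic): 1 H each → 2
  2 × C: no H
  2 × O: no H
  1 × Br: no H
  1 × C: 3 H
  1 × C: 1 H
  1 × Cl: no H
  1 × N: 2 H
  1 × N: 1 H
  1 × N (charge +1): no H
  1 × O (charge -1): no H
  Total hydrogens = 9.
Molecular formula: C10H9BrClN3O3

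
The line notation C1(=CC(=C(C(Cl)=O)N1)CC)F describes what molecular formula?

Heavy atoms from the SMILES: 7 C, 1 Cl, 1 F, 1 N, 1 O.
Implicit hydrogens by atom environment:
  3 × C (aromatic): no H
  1 × C: 3 H
  1 × C: 2 H
  1 × C (aromatic): 1 H
  1 × C: no H
  1 × Cl: no H
  1 × F: no H
  1 × N (aromatic): 1 H
  1 × O: no H
  Total hydrogens = 7.
Molecular formula: C7H7ClFNO

C7H7ClFNO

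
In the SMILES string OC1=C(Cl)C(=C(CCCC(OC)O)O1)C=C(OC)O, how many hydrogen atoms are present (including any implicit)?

Hydrogens are implicit in SMILES; fill each atom to its normal valence:
  4 × C (aromatic): no H
  3 × C: 2 H each → 6
  3 × O: 1 H each → 3
  2 × C: 3 H each → 6
  2 × C: 1 H each → 2
  2 × O: no H
  1 × C: no H
  1 × Cl: no H
  1 × O (aromatic): no H
  Total hydrogens = 17.

17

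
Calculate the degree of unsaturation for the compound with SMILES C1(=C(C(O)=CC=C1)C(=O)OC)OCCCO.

5

Molecular formula from the SMILES: C11H14O5.
DoU = (2C + 2 + N − H − X)/2 = (2·11 + 2 + 0 − 14 − 0)/2 = 10/2 = 5.
(Structurally: 1 ring(s) + 4 π bond(s) = 5.)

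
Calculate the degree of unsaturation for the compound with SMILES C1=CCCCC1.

Molecular formula from the SMILES: C6H10.
DoU = (2C + 2 + N − H − X)/2 = (2·6 + 2 + 0 − 10 − 0)/2 = 4/2 = 2.
(Structurally: 1 ring(s) + 1 π bond(s) = 2.)

2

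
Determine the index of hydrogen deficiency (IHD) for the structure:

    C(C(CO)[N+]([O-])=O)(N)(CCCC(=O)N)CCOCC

Molecular formula from the SMILES: C11H23N3O5.
DoU = (2C + 2 + N − H − X)/2 = (2·11 + 2 + 3 − 23 − 0)/2 = 4/2 = 2.
(Structurally: 0 ring(s) + 2 π bond(s) = 2.)

2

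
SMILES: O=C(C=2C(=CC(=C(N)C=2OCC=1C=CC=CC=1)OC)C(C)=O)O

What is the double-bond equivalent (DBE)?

Molecular formula from the SMILES: C17H17NO5.
DoU = (2C + 2 + N − H − X)/2 = (2·17 + 2 + 1 − 17 − 0)/2 = 20/2 = 10.
(Structurally: 2 ring(s) + 8 π bond(s) = 10.)

10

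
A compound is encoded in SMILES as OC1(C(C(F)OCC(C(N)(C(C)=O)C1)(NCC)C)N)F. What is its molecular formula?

C12H23F2N3O3

Heavy atoms from the SMILES: 12 C, 2 F, 3 N, 3 O.
Implicit hydrogens by atom environment:
  4 × C: no H
  3 × C: 3 H each → 9
  3 × C: 2 H each → 6
  2 × C: 1 H each → 2
  2 × F: no H
  2 × N: 2 H each → 4
  2 × O: no H
  1 × N: 1 H
  1 × O: 1 H
  Total hydrogens = 23.
Molecular formula: C12H23F2N3O3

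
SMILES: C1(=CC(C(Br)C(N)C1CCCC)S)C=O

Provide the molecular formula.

Heavy atoms from the SMILES: 1 Br, 11 C, 1 N, 1 O, 1 S.
Implicit hydrogens by atom environment:
  6 × C: 1 H each → 6
  3 × C: 2 H each → 6
  1 × Br: no H
  1 × C: 3 H
  1 × C: no H
  1 × N: 2 H
  1 × O: no H
  1 × S: 1 H
  Total hydrogens = 18.
Molecular formula: C11H18BrNOS

C11H18BrNOS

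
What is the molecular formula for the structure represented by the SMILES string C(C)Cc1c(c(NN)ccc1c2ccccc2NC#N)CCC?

C19H24N4

Heavy atoms from the SMILES: 19 C, 4 N.
Implicit hydrogens by atom environment:
  6 × C (aromatic): 1 H each → 6
  6 × C (aromatic): no H
  4 × C: 2 H each → 8
  2 × C: 3 H each → 6
  2 × N: 1 H each → 2
  1 × C: no H
  1 × N: 2 H
  1 × N: no H
  Total hydrogens = 24.
Molecular formula: C19H24N4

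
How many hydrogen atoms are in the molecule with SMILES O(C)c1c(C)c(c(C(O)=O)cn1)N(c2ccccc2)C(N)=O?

15

Hydrogens are implicit in SMILES; fill each atom to its normal valence:
  6 × C (aromatic): 1 H each → 6
  5 × C (aromatic): no H
  3 × O: no H
  2 × C: 3 H each → 6
  2 × C: no H
  1 × N: 2 H
  1 × N (aromatic): no H
  1 × N: no H
  1 × O: 1 H
  Total hydrogens = 15.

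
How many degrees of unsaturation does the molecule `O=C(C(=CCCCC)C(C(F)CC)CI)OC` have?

2

Molecular formula from the SMILES: C13H22FIO2.
DoU = (2C + 2 + N − H − X)/2 = (2·13 + 2 + 0 − 22 − 2)/2 = 4/2 = 2.
(Structurally: 0 ring(s) + 2 π bond(s) = 2.)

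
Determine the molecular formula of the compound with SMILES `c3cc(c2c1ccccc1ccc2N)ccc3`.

Heavy atoms from the SMILES: 16 C, 1 N.
Implicit hydrogens by atom environment:
  11 × C (aromatic): 1 H each → 11
  5 × C (aromatic): no H
  1 × N: 2 H
  Total hydrogens = 13.
Molecular formula: C16H13N

C16H13N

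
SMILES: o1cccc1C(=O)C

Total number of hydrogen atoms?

6

Hydrogens are implicit in SMILES; fill each atom to its normal valence:
  3 × C (aromatic): 1 H each → 3
  1 × C: 3 H
  1 × C (aromatic): no H
  1 × C: no H
  1 × O (aromatic): no H
  1 × O: no H
  Total hydrogens = 6.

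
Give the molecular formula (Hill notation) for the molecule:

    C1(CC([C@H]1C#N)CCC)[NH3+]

C8H15N2+

Heavy atoms from the SMILES: 8 C, 2 N.
Implicit hydrogens by atom environment:
  3 × C: 2 H each → 6
  3 × C: 1 H each → 3
  1 × C: 3 H
  1 × C: no H
  1 × N (charge +1): 3 H
  1 × N: no H
  Total hydrogens = 15.
Net charge +1.
Molecular formula: C8H15N2+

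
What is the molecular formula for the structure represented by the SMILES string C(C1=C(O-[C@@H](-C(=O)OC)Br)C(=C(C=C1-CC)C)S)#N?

C13H14BrNO3S

Heavy atoms from the SMILES: 1 Br, 13 C, 1 N, 3 O, 1 S.
Implicit hydrogens by atom environment:
  5 × C (aromatic): no H
  3 × C: 3 H each → 9
  3 × O: no H
  2 × C: no H
  1 × Br: no H
  1 × C: 2 H
  1 × C (aromatic): 1 H
  1 × C: 1 H
  1 × N: no H
  1 × S: 1 H
  Total hydrogens = 14.
Molecular formula: C13H14BrNO3S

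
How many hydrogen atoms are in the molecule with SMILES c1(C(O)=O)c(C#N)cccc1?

Hydrogens are implicit in SMILES; fill each atom to its normal valence:
  4 × C (aromatic): 1 H each → 4
  2 × C (aromatic): no H
  2 × C: no H
  1 × N: no H
  1 × O: 1 H
  1 × O: no H
  Total hydrogens = 5.

5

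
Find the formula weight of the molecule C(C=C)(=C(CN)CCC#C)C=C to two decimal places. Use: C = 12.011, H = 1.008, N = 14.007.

161.25

Molecular formula: C11H15N.
M = 11×12.011 + 15×1.008 + 1×14.007 = 161.25 g/mol.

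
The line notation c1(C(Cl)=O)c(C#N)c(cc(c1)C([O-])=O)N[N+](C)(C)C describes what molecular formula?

C12H12ClN3O3

Heavy atoms from the SMILES: 12 C, 1 Cl, 3 N, 3 O.
Implicit hydrogens by atom environment:
  4 × C (aromatic): no H
  3 × C: 3 H each → 9
  3 × C: no H
  2 × C (aromatic): 1 H each → 2
  2 × O: no H
  1 × Cl: no H
  1 × N: 1 H
  1 × N: no H
  1 × N (charge +1): no H
  1 × O (charge -1): no H
  Total hydrogens = 12.
Molecular formula: C12H12ClN3O3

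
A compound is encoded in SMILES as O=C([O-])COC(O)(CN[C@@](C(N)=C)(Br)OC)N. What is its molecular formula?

C8H15BrN3O5-

Heavy atoms from the SMILES: 1 Br, 8 C, 3 N, 5 O.
Implicit hydrogens by atom environment:
  4 × C: no H
  3 × C: 2 H each → 6
  3 × O: no H
  2 × N: 2 H each → 4
  1 × Br: no H
  1 × C: 3 H
  1 × N: 1 H
  1 × O: 1 H
  1 × O (charge -1): no H
  Total hydrogens = 15.
Net charge -1.
Molecular formula: C8H15BrN3O5-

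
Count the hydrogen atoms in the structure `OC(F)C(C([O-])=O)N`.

Hydrogens are implicit in SMILES; fill each atom to its normal valence:
  2 × C: 1 H each → 2
  1 × C: no H
  1 × F: no H
  1 × N: 2 H
  1 × O: 1 H
  1 × O: no H
  1 × O (charge -1): no H
  Total hydrogens = 5.

5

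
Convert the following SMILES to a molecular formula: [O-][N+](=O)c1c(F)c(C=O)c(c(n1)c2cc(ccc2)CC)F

C14H10F2N2O3

Heavy atoms from the SMILES: 14 C, 2 F, 2 N, 3 O.
Implicit hydrogens by atom environment:
  7 × C (aromatic): no H
  4 × C (aromatic): 1 H each → 4
  2 × F: no H
  2 × O: no H
  1 × C: 3 H
  1 × C: 2 H
  1 × C: 1 H
  1 × N (aromatic): no H
  1 × N (charge +1): no H
  1 × O (charge -1): no H
  Total hydrogens = 10.
Molecular formula: C14H10F2N2O3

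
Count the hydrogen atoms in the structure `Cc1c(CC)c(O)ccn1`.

11

Hydrogens are implicit in SMILES; fill each atom to its normal valence:
  3 × C (aromatic): no H
  2 × C: 3 H each → 6
  2 × C (aromatic): 1 H each → 2
  1 × C: 2 H
  1 × N (aromatic): no H
  1 × O: 1 H
  Total hydrogens = 11.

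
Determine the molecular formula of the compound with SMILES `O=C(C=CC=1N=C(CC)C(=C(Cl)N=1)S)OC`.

Heavy atoms from the SMILES: 10 C, 1 Cl, 2 N, 2 O, 1 S.
Implicit hydrogens by atom environment:
  4 × C (aromatic): no H
  2 × C: 3 H each → 6
  2 × C: 1 H each → 2
  2 × N (aromatic): no H
  2 × O: no H
  1 × C: 2 H
  1 × C: no H
  1 × Cl: no H
  1 × S: 1 H
  Total hydrogens = 11.
Molecular formula: C10H11ClN2O2S

C10H11ClN2O2S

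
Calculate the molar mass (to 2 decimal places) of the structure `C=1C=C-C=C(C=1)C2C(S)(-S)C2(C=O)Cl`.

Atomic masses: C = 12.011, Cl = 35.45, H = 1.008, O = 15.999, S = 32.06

244.75

Molecular formula: C10H9ClOS2.
M = 10×12.011 + 1×35.45 + 9×1.008 + 1×15.999 + 2×32.06 = 244.75 g/mol.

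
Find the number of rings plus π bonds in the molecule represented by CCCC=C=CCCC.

Molecular formula from the SMILES: C9H16.
DoU = (2C + 2 + N − H − X)/2 = (2·9 + 2 + 0 − 16 − 0)/2 = 4/2 = 2.
(Structurally: 0 ring(s) + 2 π bond(s) = 2.)

2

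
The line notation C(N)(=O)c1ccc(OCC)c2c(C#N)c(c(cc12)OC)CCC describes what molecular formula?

C18H20N2O3

Heavy atoms from the SMILES: 18 C, 2 N, 3 O.
Implicit hydrogens by atom environment:
  7 × C (aromatic): no H
  3 × C: 3 H each → 9
  3 × C: 2 H each → 6
  3 × C (aromatic): 1 H each → 3
  3 × O: no H
  2 × C: no H
  1 × N: 2 H
  1 × N: no H
  Total hydrogens = 20.
Molecular formula: C18H20N2O3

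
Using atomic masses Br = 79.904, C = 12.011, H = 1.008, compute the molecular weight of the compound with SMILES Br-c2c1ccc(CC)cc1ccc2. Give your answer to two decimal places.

235.12

Molecular formula: C12H11Br.
M = 1×79.904 + 12×12.011 + 11×1.008 = 235.12 g/mol.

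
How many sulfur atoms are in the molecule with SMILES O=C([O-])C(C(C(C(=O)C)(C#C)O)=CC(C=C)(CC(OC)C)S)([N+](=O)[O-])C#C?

The symbol for sulfur appears 1 time in the SMILES.

1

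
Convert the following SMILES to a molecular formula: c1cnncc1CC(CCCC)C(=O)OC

C12H18N2O2

Heavy atoms from the SMILES: 12 C, 2 N, 2 O.
Implicit hydrogens by atom environment:
  4 × C: 2 H each → 8
  3 × C (aromatic): 1 H each → 3
  2 × C: 3 H each → 6
  2 × N (aromatic): no H
  2 × O: no H
  1 × C: 1 H
  1 × C (aromatic): no H
  1 × C: no H
  Total hydrogens = 18.
Molecular formula: C12H18N2O2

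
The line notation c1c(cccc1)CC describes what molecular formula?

C8H10

Heavy atoms from the SMILES: 8 C.
Implicit hydrogens by atom environment:
  5 × C (aromatic): 1 H each → 5
  1 × C: 3 H
  1 × C: 2 H
  1 × C (aromatic): no H
  Total hydrogens = 10.
Molecular formula: C8H10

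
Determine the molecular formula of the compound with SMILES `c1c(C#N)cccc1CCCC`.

Heavy atoms from the SMILES: 11 C, 1 N.
Implicit hydrogens by atom environment:
  4 × C (aromatic): 1 H each → 4
  3 × C: 2 H each → 6
  2 × C (aromatic): no H
  1 × C: 3 H
  1 × C: no H
  1 × N: no H
  Total hydrogens = 13.
Molecular formula: C11H13N

C11H13N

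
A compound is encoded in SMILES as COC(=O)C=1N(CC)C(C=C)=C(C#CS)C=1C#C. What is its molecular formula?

Heavy atoms from the SMILES: 14 C, 1 N, 2 O, 1 S.
Implicit hydrogens by atom environment:
  4 × C (aromatic): no H
  4 × C: no H
  2 × C: 3 H each → 6
  2 × C: 2 H each → 4
  2 × C: 1 H each → 2
  2 × O: no H
  1 × N (aromatic): no H
  1 × S: 1 H
  Total hydrogens = 13.
Molecular formula: C14H13NO2S

C14H13NO2S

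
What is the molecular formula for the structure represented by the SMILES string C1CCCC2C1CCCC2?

C10H18

Heavy atoms from the SMILES: 10 C.
Implicit hydrogens by atom environment:
  8 × C: 2 H each → 16
  2 × C: 1 H each → 2
  Total hydrogens = 18.
Molecular formula: C10H18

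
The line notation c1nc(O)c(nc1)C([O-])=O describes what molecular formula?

Heavy atoms from the SMILES: 5 C, 2 N, 3 O.
Implicit hydrogens by atom environment:
  2 × C (aromatic): 1 H each → 2
  2 × C (aromatic): no H
  2 × N (aromatic): no H
  1 × C: no H
  1 × O: 1 H
  1 × O: no H
  1 × O (charge -1): no H
  Total hydrogens = 3.
Net charge -1.
Molecular formula: C5H3N2O3-

C5H3N2O3-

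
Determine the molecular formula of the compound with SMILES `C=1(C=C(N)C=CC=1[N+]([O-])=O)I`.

Heavy atoms from the SMILES: 6 C, 1 I, 2 N, 2 O.
Implicit hydrogens by atom environment:
  3 × C (aromatic): 1 H each → 3
  3 × C (aromatic): no H
  1 × I: no H
  1 × N: 2 H
  1 × N (charge +1): no H
  1 × O: no H
  1 × O (charge -1): no H
  Total hydrogens = 5.
Molecular formula: C6H5IN2O2

C6H5IN2O2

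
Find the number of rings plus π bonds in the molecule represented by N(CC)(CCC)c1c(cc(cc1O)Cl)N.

4

Molecular formula from the SMILES: C11H17ClN2O.
DoU = (2C + 2 + N − H − X)/2 = (2·11 + 2 + 2 − 17 − 1)/2 = 8/2 = 4.
(Structurally: 1 ring(s) + 3 π bond(s) = 4.)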